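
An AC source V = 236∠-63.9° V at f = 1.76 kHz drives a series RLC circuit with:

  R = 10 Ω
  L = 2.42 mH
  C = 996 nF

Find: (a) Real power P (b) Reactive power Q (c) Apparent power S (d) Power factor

Step 1 — Angular frequency: ω = 2π·f = 2π·1760 = 1.106e+04 rad/s.
Step 2 — Component impedances:
  R: Z = R = 10 Ω
  L: Z = jωL = j·1.106e+04·0.00242 = 0 + j26.76 Ω
  C: Z = 1/(jωC) = -j/(ω·C) = 0 - j90.79 Ω
Step 3 — Series combination: Z_total = R + L + C = 10 - j64.03 Ω = 64.81∠-81.1° Ω.
Step 4 — Source phasor: V = 236∠-63.9° V = 103.8 - j211.9 V.
Step 5 — Current: I = V / Z = 3.478 + j1.078 A = 3.642∠17.2° A.
Step 6 — Complex power: S = V·I* = 132.6 - j849.1 VA.
Step 7 — Real power: P = Re(S) = 132.6 W.
Step 8 — Reactive power: Q = Im(S) = -849.1 VAR.
Step 9 — Apparent power: |S| = 859.4 VA.
Step 10 — Power factor: PF = P/|S| = 0.1543 (leading).

(a) P = 132.6 W  (b) Q = -849.1 VAR  (c) S = 859.4 VA  (d) PF = 0.1543 (leading)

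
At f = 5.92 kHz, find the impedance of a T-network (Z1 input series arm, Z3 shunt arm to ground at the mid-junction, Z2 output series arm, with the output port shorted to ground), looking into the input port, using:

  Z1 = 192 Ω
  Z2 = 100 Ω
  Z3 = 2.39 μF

Step 1 — Angular frequency: ω = 2π·f = 2π·5920 = 3.72e+04 rad/s.
Step 2 — Component impedances:
  Z1: Z = R = 192 Ω
  Z2: Z = R = 100 Ω
  Z3: Z = 1/(jωC) = -j/(ω·C) = 0 - j11.25 Ω
Step 3 — With the output port shorted to ground, the output series arm Z2 runs from the junction to ground; the shunt arm Z3 also runs from the junction to ground. They appear in parallel: Z3 || Z2 = 1.25 - j11.11 Ω.
Step 4 — Series with input arm Z1: Z_in = Z1 + (Z3 || Z2) = 193.2 - j11.11 Ω = 193.6∠-3.3° Ω.

Z = 193.2 - j11.11 Ω = 193.6∠-3.3° Ω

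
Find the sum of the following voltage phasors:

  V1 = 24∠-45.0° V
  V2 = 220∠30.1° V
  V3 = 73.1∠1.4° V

Step 1 — Convert each phasor to rectangular form:
  V1 = 24·(cos(-45.0°) + j·sin(-45.0°)) = 16.97 - j16.97 V
  V2 = 220·(cos(30.1°) + j·sin(30.1°)) = 190.3 + j110.3 V
  V3 = 73.1·(cos(1.4°) + j·sin(1.4°)) = 73.08 + j1.786 V
Step 2 — Sum components: V_total = 280.4 + j95.15 V.
Step 3 — Convert to polar: |V_total| = 296.1 V, ∠V_total = 18.7°.

V_total = 296.1∠18.7° V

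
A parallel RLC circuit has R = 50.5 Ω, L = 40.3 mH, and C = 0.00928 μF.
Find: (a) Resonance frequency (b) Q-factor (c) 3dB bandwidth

Step 1 — Resonance: ω₀ = 1/√(LC) = 1/√(0.0403·9.28e-09) = 5.171e+04 rad/s.
Step 2 — f₀ = ω₀/(2π) = 8230 Hz.
Step 3 — Parallel Q: Q = R/(ω₀L) = 50.5/(5.171e+04·0.0403) = 0.02423.
Step 4 — Bandwidth: Δω = ω₀/Q = 2.134e+06 rad/s; BW = Δω/(2π) = 3.396e+05 Hz.

(a) f₀ = 8230 Hz  (b) Q = 0.02423  (c) BW = 3.396e+05 Hz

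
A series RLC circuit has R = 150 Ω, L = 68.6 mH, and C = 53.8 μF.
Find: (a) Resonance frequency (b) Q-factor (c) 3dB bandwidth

Step 1 — Resonance: ω₀ = 1/√(LC) = 1/√(0.0686·5.38e-05) = 520.5 rad/s.
Step 2 — f₀ = ω₀/(2π) = 82.85 Hz.
Step 3 — Series Q: Q = ω₀L/R = 520.5·0.0686/150 = 0.2381.
Step 4 — Bandwidth: Δω = ω₀/Q = 2187 rad/s; BW = Δω/(2π) = 348 Hz.

(a) f₀ = 82.85 Hz  (b) Q = 0.2381  (c) BW = 348 Hz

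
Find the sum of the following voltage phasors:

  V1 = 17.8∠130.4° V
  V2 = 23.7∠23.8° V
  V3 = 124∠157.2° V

Step 1 — Convert each phasor to rectangular form:
  V1 = 17.8·(cos(130.4°) + j·sin(130.4°)) = -11.54 + j13.56 V
  V2 = 23.7·(cos(23.8°) + j·sin(23.8°)) = 21.68 + j9.564 V
  V3 = 124·(cos(157.2°) + j·sin(157.2°)) = -114.3 + j48.05 V
Step 2 — Sum components: V_total = -104.2 + j71.17 V.
Step 3 — Convert to polar: |V_total| = 126.2 V, ∠V_total = 145.7°.

V_total = 126.2∠145.7° V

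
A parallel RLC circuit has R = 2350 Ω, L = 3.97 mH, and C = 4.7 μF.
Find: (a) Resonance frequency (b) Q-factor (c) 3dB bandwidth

Step 1 — Resonance: ω₀ = 1/√(LC) = 1/√(0.00397·4.7e-06) = 7321 rad/s.
Step 2 — f₀ = ω₀/(2π) = 1165 Hz.
Step 3 — Parallel Q: Q = R/(ω₀L) = 2350/(7321·0.00397) = 80.86.
Step 4 — Bandwidth: Δω = ω₀/Q = 90.54 rad/s; BW = Δω/(2π) = 14.41 Hz.

(a) f₀ = 1165 Hz  (b) Q = 80.86  (c) BW = 14.41 Hz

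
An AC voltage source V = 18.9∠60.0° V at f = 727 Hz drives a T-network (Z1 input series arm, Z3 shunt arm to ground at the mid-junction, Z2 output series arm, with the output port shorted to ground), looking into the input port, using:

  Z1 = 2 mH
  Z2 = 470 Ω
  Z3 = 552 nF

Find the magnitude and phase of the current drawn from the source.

Step 1 — Angular frequency: ω = 2π·f = 2π·727 = 4568 rad/s.
Step 2 — Component impedances:
  Z1: Z = jωL = j·4568·0.002 = 0 + j9.136 Ω
  Z2: Z = R = 470 Ω
  Z3: Z = 1/(jωC) = -j/(ω·C) = 0 - j396.6 Ω
Step 3 — With the output port shorted to ground, the output series arm Z2 runs from the junction to ground; the shunt arm Z3 also runs from the junction to ground. They appear in parallel: Z3 || Z2 = 195.5 - j231.7 Ω.
Step 4 — Series with input arm Z1: Z_in = Z1 + (Z3 || Z2) = 195.5 - j222.5 Ω = 296.2∠-48.7° Ω.
Step 5 — Source phasor: V = 18.9∠60.0° V = 9.45 + j16.37 V.
Step 6 — Ohm's law: I = V / Z_total = (9.45 + j16.37) / (195.5 - j222.5) = -0.02046 + j0.06044 A.
Step 7 — Convert to polar: |I| = 0.06381 A, ∠I = 108.7°.

I = 0.06381∠108.7° A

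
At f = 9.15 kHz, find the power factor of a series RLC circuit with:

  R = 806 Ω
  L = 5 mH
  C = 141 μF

Step 1 — Angular frequency: ω = 2π·f = 2π·9150 = 5.749e+04 rad/s.
Step 2 — Component impedances:
  R: Z = R = 806 Ω
  L: Z = jωL = j·5.749e+04·0.005 = 0 + j287.5 Ω
  C: Z = 1/(jωC) = -j/(ω·C) = 0 - j0.1234 Ω
Step 3 — Series combination: Z_total = R + L + C = 806 + j287.3 Ω = 855.7∠19.6° Ω.
Step 4 — Power factor: PF = cos(φ) = Re(Z)/|Z| = 806/855.7 = 0.9419.
Step 5 — Type: Im(Z) = 287.3 ⇒ lagging (phase φ = 19.6°).

PF = 0.9419 (lagging, φ = 19.6°)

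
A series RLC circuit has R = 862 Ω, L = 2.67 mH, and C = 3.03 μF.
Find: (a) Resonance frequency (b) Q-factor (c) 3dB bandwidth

Step 1 — Resonance: ω₀ = 1/√(LC) = 1/√(0.00267·3.03e-06) = 1.112e+04 rad/s.
Step 2 — f₀ = ω₀/(2π) = 1769 Hz.
Step 3 — Series Q: Q = ω₀L/R = 1.112e+04·0.00267/862 = 0.03444.
Step 4 — Bandwidth: Δω = ω₀/Q = 3.228e+05 rad/s; BW = Δω/(2π) = 5.138e+04 Hz.

(a) f₀ = 1769 Hz  (b) Q = 0.03444  (c) BW = 5.138e+04 Hz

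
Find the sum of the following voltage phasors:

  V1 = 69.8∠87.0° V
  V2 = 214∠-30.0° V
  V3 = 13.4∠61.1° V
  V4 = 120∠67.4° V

Step 1 — Convert each phasor to rectangular form:
  V1 = 69.8·(cos(87.0°) + j·sin(87.0°)) = 3.653 + j69.7 V
  V2 = 214·(cos(-30.0°) + j·sin(-30.0°)) = 185.3 - j107 V
  V3 = 13.4·(cos(61.1°) + j·sin(61.1°)) = 6.476 + j11.73 V
  V4 = 120·(cos(67.4°) + j·sin(67.4°)) = 46.12 + j110.8 V
Step 2 — Sum components: V_total = 241.6 + j85.22 V.
Step 3 — Convert to polar: |V_total| = 256.2 V, ∠V_total = 19.4°.

V_total = 256.2∠19.4° V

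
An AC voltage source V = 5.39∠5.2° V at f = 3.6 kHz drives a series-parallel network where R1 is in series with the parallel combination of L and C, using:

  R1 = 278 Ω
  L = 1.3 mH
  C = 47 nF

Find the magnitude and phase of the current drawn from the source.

Step 1 — Angular frequency: ω = 2π·f = 2π·3600 = 2.262e+04 rad/s.
Step 2 — Component impedances:
  R1: Z = R = 278 Ω
  L: Z = jωL = j·2.262e+04·0.0013 = 0 + j29.41 Ω
  C: Z = 1/(jωC) = -j/(ω·C) = 0 - j940.6 Ω
Step 3 — Parallel branch: L || C = 1/(1/L + 1/C) = 0 + j30.35 Ω.
Step 4 — Series with R1: Z_total = R1 + (L || C) = 278 + j30.35 Ω = 279.7∠6.2° Ω.
Step 5 — Source phasor: V = 5.39∠5.2° V = 5.368 + j0.4885 V.
Step 6 — Ohm's law: I = V / Z_total = (5.368 + j0.4885) / (278 + j30.35) = 0.01927 - j0.0003469 A.
Step 7 — Convert to polar: |I| = 0.01927 A, ∠I = -1.0°.

I = 0.01927∠-1.0° A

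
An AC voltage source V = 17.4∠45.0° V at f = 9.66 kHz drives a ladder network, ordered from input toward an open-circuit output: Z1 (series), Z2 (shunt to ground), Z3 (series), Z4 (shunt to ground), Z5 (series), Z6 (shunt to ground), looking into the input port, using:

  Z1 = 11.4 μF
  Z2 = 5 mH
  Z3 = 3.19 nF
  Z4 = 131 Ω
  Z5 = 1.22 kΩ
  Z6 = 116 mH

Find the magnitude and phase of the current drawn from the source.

Step 1 — Angular frequency: ω = 2π·f = 2π·9660 = 6.07e+04 rad/s.
Step 2 — Component impedances:
  Z1: Z = 1/(jωC) = -j/(ω·C) = 0 - j1.445 Ω
  Z2: Z = jωL = j·6.07e+04·0.005 = 0 + j303.5 Ω
  Z3: Z = 1/(jωC) = -j/(ω·C) = 0 - j5165 Ω
  Z4: Z = R = 131 Ω
  Z5: Z = R = 1220 Ω
  Z6: Z = jωL = j·6.07e+04·0.116 = 0 + j7041 Ω
Step 3 — Ladder network (open output): work backward from the far end, alternating series and parallel combinations. Z_in = 0.5089 + j321 Ω = 321∠89.9° Ω.
Step 4 — Source phasor: V = 17.4∠45.0° V = 12.3 + j12.3 V.
Step 5 — Ohm's law: I = V / Z_total = (12.3 + j12.3) / (0.5089 + j321) = 0.03839 - j0.03827 A.
Step 6 — Convert to polar: |I| = 0.05421 A, ∠I = -44.9°.

I = 0.05421∠-44.9° A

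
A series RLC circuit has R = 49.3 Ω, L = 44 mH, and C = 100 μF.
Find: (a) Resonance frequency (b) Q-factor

Step 1 — Resonance condition Im(Z)=0 gives ω₀ = 1/√(LC).
Step 2 — ω₀ = 1/√(0.044·0.0001) = 476.7 rad/s.
Step 3 — f₀ = ω₀/(2π) = 75.87 Hz.
Step 4 — Series Q: Q = ω₀L/R = 476.7·0.044/49.3 = 0.4255.

(a) f₀ = 75.87 Hz  (b) Q = 0.4255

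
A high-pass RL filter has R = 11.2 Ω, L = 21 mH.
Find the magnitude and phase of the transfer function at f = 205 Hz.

Step 1 — Angular frequency: ω = 2π·205 = 1288 rad/s.
Step 2 — Transfer function: H(jω) = jωL/(R + jωL).
Step 3 — Numerator jωL = j·27.05; denominator R + jωL = 11.2 + j27.05.
Step 4 — H = 0.8536 + j0.3535.
Step 5 — Magnitude: |H| = 0.9239 (-0.7 dB); phase: φ = 22.5°.

|H| = 0.9239 (-0.7 dB), φ = 22.5°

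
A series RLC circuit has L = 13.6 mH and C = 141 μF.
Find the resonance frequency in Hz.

Step 1 — Resonance condition Im(Z)=0 gives ω₀ = 1/√(LC).
Step 2 — ω₀ = 1/√(0.0136·0.000141) = 722.1 rad/s.
Step 3 — f₀ = ω₀/(2π) = 114.9 Hz.

f₀ = 114.9 Hz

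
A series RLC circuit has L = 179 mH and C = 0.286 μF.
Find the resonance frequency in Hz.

Step 1 — Resonance condition Im(Z)=0 gives ω₀ = 1/√(LC).
Step 2 — ω₀ = 1/√(0.179·2.86e-07) = 4420 rad/s.
Step 3 — f₀ = ω₀/(2π) = 703.4 Hz.

f₀ = 703.4 Hz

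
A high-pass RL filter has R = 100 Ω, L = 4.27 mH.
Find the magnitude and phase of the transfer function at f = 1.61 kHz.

Step 1 — Angular frequency: ω = 2π·1610 = 1.012e+04 rad/s.
Step 2 — Transfer function: H(jω) = jωL/(R + jωL).
Step 3 — Numerator jωL = j·43.2; denominator R + jωL = 100 + j43.2.
Step 4 — H = 0.1572 + j0.364.
Step 5 — Magnitude: |H| = 0.3965 (-8.0 dB); phase: φ = 66.6°.

|H| = 0.3965 (-8.0 dB), φ = 66.6°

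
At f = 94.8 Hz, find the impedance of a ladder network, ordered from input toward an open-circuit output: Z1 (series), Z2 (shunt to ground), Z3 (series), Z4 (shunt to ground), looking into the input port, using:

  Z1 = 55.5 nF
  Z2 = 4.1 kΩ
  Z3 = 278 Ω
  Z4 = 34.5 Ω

Step 1 — Angular frequency: ω = 2π·f = 2π·94.8 = 595.6 rad/s.
Step 2 — Component impedances:
  Z1: Z = 1/(jωC) = -j/(ω·C) = 0 - j3.025e+04 Ω
  Z2: Z = R = 4100 Ω
  Z3: Z = R = 278 Ω
  Z4: Z = R = 34.5 Ω
Step 3 — Ladder network (open output): work backward from the far end, alternating series and parallel combinations. Z_in = 290.4 - j3.025e+04 Ω = 3.025e+04∠-89.5° Ω.

Z = 290.4 - j3.025e+04 Ω = 3.025e+04∠-89.5° Ω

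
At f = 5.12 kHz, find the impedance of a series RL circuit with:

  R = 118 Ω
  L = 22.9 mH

Step 1 — Angular frequency: ω = 2π·f = 2π·5120 = 3.217e+04 rad/s.
Step 2 — Component impedances:
  R: Z = R = 118 Ω
  L: Z = jωL = j·3.217e+04·0.0229 = 0 + j736.7 Ω
Step 3 — Series combination: Z_total = R + L = 118 + j736.7 Ω = 746.1∠80.9° Ω.

Z = 118 + j736.7 Ω = 746.1∠80.9° Ω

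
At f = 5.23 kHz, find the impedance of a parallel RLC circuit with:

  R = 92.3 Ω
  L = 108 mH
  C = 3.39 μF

Step 1 — Angular frequency: ω = 2π·f = 2π·5230 = 3.286e+04 rad/s.
Step 2 — Component impedances:
  R: Z = R = 92.3 Ω
  L: Z = jωL = j·3.286e+04·0.108 = 0 + j3549 Ω
  C: Z = 1/(jωC) = -j/(ω·C) = 0 - j8.977 Ω
Step 3 — Parallel combination: 1/Z_total = 1/R + 1/L + 1/C; Z_total = 0.8692 - j8.915 Ω = 8.957∠-84.4° Ω.

Z = 0.8692 - j8.915 Ω = 8.957∠-84.4° Ω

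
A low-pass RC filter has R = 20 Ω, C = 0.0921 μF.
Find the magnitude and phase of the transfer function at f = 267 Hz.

Step 1 — Angular frequency: ω = 2π·267 = 1678 rad/s.
Step 2 — Transfer function: H(jω) = 1/(1 + jωRC).
Step 3 — Denominator: 1 + jωRC = 1 + j·1678·20·9.21e-08 = 1 + j0.00309.
Step 4 — H = 1 - j0.00309.
Step 5 — Magnitude: |H| = 1 (-0.0 dB); phase: φ = -0.2°.

|H| = 1 (-0.0 dB), φ = -0.2°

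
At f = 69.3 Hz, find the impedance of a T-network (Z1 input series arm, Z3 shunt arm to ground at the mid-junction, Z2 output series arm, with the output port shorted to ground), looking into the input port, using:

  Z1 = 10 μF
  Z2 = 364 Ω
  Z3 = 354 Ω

Step 1 — Angular frequency: ω = 2π·f = 2π·69.3 = 435.4 rad/s.
Step 2 — Component impedances:
  Z1: Z = 1/(jωC) = -j/(ω·C) = 0 - j229.7 Ω
  Z2: Z = R = 364 Ω
  Z3: Z = R = 354 Ω
Step 3 — With the output port shorted to ground, the output series arm Z2 runs from the junction to ground; the shunt arm Z3 also runs from the junction to ground. They appear in parallel: Z3 || Z2 = 179.5 Ω.
Step 4 — Series with input arm Z1: Z_in = Z1 + (Z3 || Z2) = 179.5 - j229.7 Ω = 291.5∠-52.0° Ω.

Z = 179.5 - j229.7 Ω = 291.5∠-52.0° Ω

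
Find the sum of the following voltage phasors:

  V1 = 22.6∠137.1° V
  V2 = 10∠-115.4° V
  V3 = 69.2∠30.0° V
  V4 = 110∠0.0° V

Step 1 — Convert each phasor to rectangular form:
  V1 = 22.6·(cos(137.1°) + j·sin(137.1°)) = -16.56 + j15.38 V
  V2 = 10·(cos(-115.4°) + j·sin(-115.4°)) = -4.289 - j9.033 V
  V3 = 69.2·(cos(30.0°) + j·sin(30.0°)) = 59.93 + j34.6 V
  V4 = 110·(cos(0.0°) + j·sin(0.0°)) = 110 V
Step 2 — Sum components: V_total = 149.1 + j40.95 V.
Step 3 — Convert to polar: |V_total| = 154.6 V, ∠V_total = 15.4°.

V_total = 154.6∠15.4° V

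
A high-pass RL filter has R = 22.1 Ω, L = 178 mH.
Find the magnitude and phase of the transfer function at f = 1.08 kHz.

Step 1 — Angular frequency: ω = 2π·1080 = 6786 rad/s.
Step 2 — Transfer function: H(jω) = jωL/(R + jωL).
Step 3 — Numerator jωL = j·1208; denominator R + jωL = 22.1 + j1208.
Step 4 — H = 0.9997 + j0.01829.
Step 5 — Magnitude: |H| = 0.9998 (-0.0 dB); phase: φ = 1.0°.

|H| = 0.9998 (-0.0 dB), φ = 1.0°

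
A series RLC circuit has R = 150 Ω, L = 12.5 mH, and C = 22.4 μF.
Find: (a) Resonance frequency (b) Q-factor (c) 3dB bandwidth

Step 1 — Resonance condition Im(Z)=0 gives ω₀ = 1/√(LC).
Step 2 — ω₀ = 1/√(0.0125·2.24e-05) = 1890 rad/s.
Step 3 — f₀ = ω₀/(2π) = 300.8 Hz.
Step 4 — Series Q: Q = ω₀L/R = 1890·0.0125/150 = 0.1575.
Step 5 — 3dB bandwidth: Δω = ω₀/Q = 1.2e+04 rad/s; BW = Δω/(2π) = 1910 Hz.

(a) f₀ = 300.8 Hz  (b) Q = 0.1575  (c) BW = 1910 Hz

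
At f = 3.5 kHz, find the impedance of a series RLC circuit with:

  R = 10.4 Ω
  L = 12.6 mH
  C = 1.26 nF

Step 1 — Angular frequency: ω = 2π·f = 2π·3500 = 2.199e+04 rad/s.
Step 2 — Component impedances:
  R: Z = R = 10.4 Ω
  L: Z = jωL = j·2.199e+04·0.0126 = 0 + j277.1 Ω
  C: Z = 1/(jωC) = -j/(ω·C) = 0 - j3.609e+04 Ω
Step 3 — Series combination: Z_total = R + L + C = 10.4 - j3.581e+04 Ω = 3.581e+04∠-90.0° Ω.

Z = 10.4 - j3.581e+04 Ω = 3.581e+04∠-90.0° Ω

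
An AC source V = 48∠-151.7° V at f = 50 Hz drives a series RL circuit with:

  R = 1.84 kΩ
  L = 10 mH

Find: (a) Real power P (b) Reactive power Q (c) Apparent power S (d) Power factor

Step 1 — Angular frequency: ω = 2π·f = 2π·50 = 314.2 rad/s.
Step 2 — Component impedances:
  R: Z = R = 1840 Ω
  L: Z = jωL = j·314.2·0.01 = 0 + j3.142 Ω
Step 3 — Series combination: Z_total = R + L = 1840 + j3.142 Ω = 1840∠0.1° Ω.
Step 4 — Source phasor: V = 48∠-151.7° V = -42.26 - j22.76 V.
Step 5 — Current: I = V / Z = -0.02299 - j0.01233 A = 0.02609∠-151.8° A.
Step 6 — Complex power: S = V·I* = 1.252 + j0.002138 VA.
Step 7 — Real power: P = Re(S) = 1.252 W.
Step 8 — Reactive power: Q = Im(S) = 0.002138 VAR.
Step 9 — Apparent power: |S| = 1.252 VA.
Step 10 — Power factor: PF = P/|S| = 1 (lagging).

(a) P = 1.252 W  (b) Q = 0.002138 VAR  (c) S = 1.252 VA  (d) PF = 1 (lagging)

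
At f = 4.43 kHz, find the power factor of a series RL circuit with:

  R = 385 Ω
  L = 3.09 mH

Step 1 — Angular frequency: ω = 2π·f = 2π·4430 = 2.783e+04 rad/s.
Step 2 — Component impedances:
  R: Z = R = 385 Ω
  L: Z = jωL = j·2.783e+04·0.00309 = 0 + j86.01 Ω
Step 3 — Series combination: Z_total = R + L = 385 + j86.01 Ω = 394.5∠12.6° Ω.
Step 4 — Power factor: PF = cos(φ) = Re(Z)/|Z| = 385/394.5 = 0.9759.
Step 5 — Type: Im(Z) = 86.01 ⇒ lagging (phase φ = 12.6°).

PF = 0.9759 (lagging, φ = 12.6°)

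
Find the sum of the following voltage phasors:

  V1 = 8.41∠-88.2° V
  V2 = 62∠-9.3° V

Step 1 — Convert each phasor to rectangular form:
  V1 = 8.41·(cos(-88.2°) + j·sin(-88.2°)) = 0.2642 - j8.406 V
  V2 = 62·(cos(-9.3°) + j·sin(-9.3°)) = 61.19 - j10.02 V
Step 2 — Sum components: V_total = 61.45 - j18.43 V.
Step 3 — Convert to polar: |V_total| = 64.15 V, ∠V_total = -16.7°.

V_total = 64.15∠-16.7° V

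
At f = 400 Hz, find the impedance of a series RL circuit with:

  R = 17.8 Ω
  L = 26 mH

Step 1 — Angular frequency: ω = 2π·f = 2π·400 = 2513 rad/s.
Step 2 — Component impedances:
  R: Z = R = 17.8 Ω
  L: Z = jωL = j·2513·0.026 = 0 + j65.35 Ω
Step 3 — Series combination: Z_total = R + L = 17.8 + j65.35 Ω = 67.73∠74.8° Ω.

Z = 17.8 + j65.35 Ω = 67.73∠74.8° Ω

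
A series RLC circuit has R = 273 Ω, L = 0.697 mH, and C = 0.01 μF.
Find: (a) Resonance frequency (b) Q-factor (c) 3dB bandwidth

Step 1 — Resonance condition Im(Z)=0 gives ω₀ = 1/√(LC).
Step 2 — ω₀ = 1/√(0.000697·1e-08) = 3.788e+05 rad/s.
Step 3 — f₀ = ω₀/(2π) = 6.028e+04 Hz.
Step 4 — Series Q: Q = ω₀L/R = 3.788e+05·0.000697/273 = 0.9671.
Step 5 — 3dB bandwidth: Δω = ω₀/Q = 3.917e+05 rad/s; BW = Δω/(2π) = 6.234e+04 Hz.

(a) f₀ = 6.028e+04 Hz  (b) Q = 0.9671  (c) BW = 6.234e+04 Hz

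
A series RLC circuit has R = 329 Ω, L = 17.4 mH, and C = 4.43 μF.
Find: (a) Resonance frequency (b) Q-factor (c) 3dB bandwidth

Step 1 — Resonance: ω₀ = 1/√(LC) = 1/√(0.0174·4.43e-06) = 3602 rad/s.
Step 2 — f₀ = ω₀/(2π) = 573.2 Hz.
Step 3 — Series Q: Q = ω₀L/R = 3602·0.0174/329 = 0.1905.
Step 4 — Bandwidth: Δω = ω₀/Q = 1.891e+04 rad/s; BW = Δω/(2π) = 3009 Hz.

(a) f₀ = 573.2 Hz  (b) Q = 0.1905  (c) BW = 3009 Hz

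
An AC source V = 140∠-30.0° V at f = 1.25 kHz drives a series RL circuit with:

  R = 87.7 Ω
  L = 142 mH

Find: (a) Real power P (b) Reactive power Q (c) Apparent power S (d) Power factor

Step 1 — Angular frequency: ω = 2π·f = 2π·1250 = 7854 rad/s.
Step 2 — Component impedances:
  R: Z = R = 87.7 Ω
  L: Z = jωL = j·7854·0.142 = 0 + j1115 Ω
Step 3 — Series combination: Z_total = R + L = 87.7 + j1115 Ω = 1119∠85.5° Ω.
Step 4 — Source phasor: V = 140∠-30.0° V = 121.2 - j70 V.
Step 5 — Current: I = V / Z = -0.05388 - j0.1129 A = 0.1251∠-115.5° A.
Step 6 — Complex power: S = V·I* = 1.373 + j17.47 VA.
Step 7 — Real power: P = Re(S) = 1.373 W.
Step 8 — Reactive power: Q = Im(S) = 17.47 VAR.
Step 9 — Apparent power: |S| = 17.52 VA.
Step 10 — Power factor: PF = P/|S| = 0.07839 (lagging).

(a) P = 1.373 W  (b) Q = 17.47 VAR  (c) S = 17.52 VA  (d) PF = 0.07839 (lagging)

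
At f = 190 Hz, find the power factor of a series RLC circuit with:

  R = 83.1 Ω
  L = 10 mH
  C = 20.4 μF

Step 1 — Angular frequency: ω = 2π·f = 2π·190 = 1194 rad/s.
Step 2 — Component impedances:
  R: Z = R = 83.1 Ω
  L: Z = jωL = j·1194·0.01 = 0 + j11.94 Ω
  C: Z = 1/(jωC) = -j/(ω·C) = 0 - j41.06 Ω
Step 3 — Series combination: Z_total = R + L + C = 83.1 - j29.12 Ω = 88.06∠-19.3° Ω.
Step 4 — Power factor: PF = cos(φ) = Re(Z)/|Z| = 83.1/88.06 = 0.9437.
Step 5 — Type: Im(Z) = -29.12 ⇒ leading (phase φ = -19.3°).

PF = 0.9437 (leading, φ = -19.3°)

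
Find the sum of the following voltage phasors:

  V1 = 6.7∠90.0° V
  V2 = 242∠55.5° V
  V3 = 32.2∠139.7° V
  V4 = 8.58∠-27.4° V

Step 1 — Convert each phasor to rectangular form:
  V1 = 6.7·(cos(90.0°) + j·sin(90.0°)) = 0 + j6.7 V
  V2 = 242·(cos(55.5°) + j·sin(55.5°)) = 137.1 + j199.4 V
  V3 = 32.2·(cos(139.7°) + j·sin(139.7°)) = -24.56 + j20.83 V
  V4 = 8.58·(cos(-27.4°) + j·sin(-27.4°)) = 7.617 - j3.949 V
Step 2 — Sum components: V_total = 120.1 + j223 V.
Step 3 — Convert to polar: |V_total| = 253.3 V, ∠V_total = 61.7°.

V_total = 253.3∠61.7° V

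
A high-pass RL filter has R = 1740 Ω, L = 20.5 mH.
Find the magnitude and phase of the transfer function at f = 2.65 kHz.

Step 1 — Angular frequency: ω = 2π·2650 = 1.665e+04 rad/s.
Step 2 — Transfer function: H(jω) = jωL/(R + jωL).
Step 3 — Numerator jωL = j·341.3; denominator R + jωL = 1740 + j341.3.
Step 4 — H = 0.03706 + j0.1889.
Step 5 — Magnitude: |H| = 0.1925 (-14.3 dB); phase: φ = 78.9°.

|H| = 0.1925 (-14.3 dB), φ = 78.9°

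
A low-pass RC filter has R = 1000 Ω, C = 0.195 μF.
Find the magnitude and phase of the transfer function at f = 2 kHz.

Step 1 — Angular frequency: ω = 2π·2000 = 1.257e+04 rad/s.
Step 2 — Transfer function: H(jω) = 1/(1 + jωRC).
Step 3 — Denominator: 1 + jωRC = 1 + j·1.257e+04·1000·1.95e-07 = 1 + j2.45.
Step 4 — H = 0.1428 - j0.3498.
Step 5 — Magnitude: |H| = 0.3778 (-8.5 dB); phase: φ = -67.8°.

|H| = 0.3778 (-8.5 dB), φ = -67.8°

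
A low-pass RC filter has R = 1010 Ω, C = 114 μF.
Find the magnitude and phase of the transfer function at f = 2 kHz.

Step 1 — Angular frequency: ω = 2π·2000 = 1.257e+04 rad/s.
Step 2 — Transfer function: H(jω) = 1/(1 + jωRC).
Step 3 — Denominator: 1 + jωRC = 1 + j·1.257e+04·1010·0.000114 = 1 + j1447.
Step 4 — H = 4.777e-07 - j0.0006911.
Step 5 — Magnitude: |H| = 0.0006911 (-63.2 dB); phase: φ = -90.0°.

|H| = 0.0006911 (-63.2 dB), φ = -90.0°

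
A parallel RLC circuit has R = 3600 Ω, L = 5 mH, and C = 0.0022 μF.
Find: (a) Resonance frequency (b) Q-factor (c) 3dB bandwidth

Step 1 — Resonance: ω₀ = 1/√(LC) = 1/√(0.005·2.2e-09) = 3.015e+05 rad/s.
Step 2 — f₀ = ω₀/(2π) = 4.799e+04 Hz.
Step 3 — Parallel Q: Q = R/(ω₀L) = 3600/(3.015e+05·0.005) = 2.388.
Step 4 — Bandwidth: Δω = ω₀/Q = 1.263e+05 rad/s; BW = Δω/(2π) = 2.01e+04 Hz.

(a) f₀ = 4.799e+04 Hz  (b) Q = 2.388  (c) BW = 2.01e+04 Hz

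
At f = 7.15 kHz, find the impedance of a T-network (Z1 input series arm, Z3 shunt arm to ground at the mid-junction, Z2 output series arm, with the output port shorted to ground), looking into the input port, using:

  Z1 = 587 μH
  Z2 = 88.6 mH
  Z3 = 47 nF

Step 1 — Angular frequency: ω = 2π·f = 2π·7150 = 4.492e+04 rad/s.
Step 2 — Component impedances:
  Z1: Z = jωL = j·4.492e+04·0.000587 = 0 + j26.37 Ω
  Z2: Z = jωL = j·4.492e+04·0.0886 = 0 + j3980 Ω
  Z3: Z = 1/(jωC) = -j/(ω·C) = 0 - j473.6 Ω
Step 3 — With the output port shorted to ground, the output series arm Z2 runs from the junction to ground; the shunt arm Z3 also runs from the junction to ground. They appear in parallel: Z3 || Z2 = 0 - j537.6 Ω.
Step 4 — Series with input arm Z1: Z_in = Z1 + (Z3 || Z2) = 0 - j511.2 Ω = 511.2∠-90.0° Ω.

Z = 0 - j511.2 Ω = 511.2∠-90.0° Ω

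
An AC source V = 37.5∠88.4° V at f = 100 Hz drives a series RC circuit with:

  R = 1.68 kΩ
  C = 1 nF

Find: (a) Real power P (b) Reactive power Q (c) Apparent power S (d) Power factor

Step 1 — Angular frequency: ω = 2π·f = 2π·100 = 628.3 rad/s.
Step 2 — Component impedances:
  R: Z = R = 1680 Ω
  C: Z = 1/(jωC) = -j/(ω·C) = 0 - j1.592e+06 Ω
Step 3 — Series combination: Z_total = R + C = 1680 - j1.592e+06 Ω = 1.592e+06∠-89.9° Ω.
Step 4 — Source phasor: V = 37.5∠88.4° V = 1.047 + j37.49 V.
Step 5 — Current: I = V / Z = -2.355e-05 + j6.827e-07 A = 2.356e-05∠178.3° A.
Step 6 — Complex power: S = V·I* = 9.327e-07 - j0.0008836 VA.
Step 7 — Real power: P = Re(S) = 9.327e-07 W.
Step 8 — Reactive power: Q = Im(S) = -0.0008836 VAR.
Step 9 — Apparent power: |S| = 0.0008836 VA.
Step 10 — Power factor: PF = P/|S| = 0.001056 (leading).

(a) P = 9.327e-07 W  (b) Q = -0.0008836 VAR  (c) S = 0.0008836 VA  (d) PF = 0.001056 (leading)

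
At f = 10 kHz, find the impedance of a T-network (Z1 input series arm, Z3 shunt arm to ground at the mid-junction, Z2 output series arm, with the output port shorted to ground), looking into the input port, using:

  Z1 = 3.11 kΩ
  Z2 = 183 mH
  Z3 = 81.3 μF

Step 1 — Angular frequency: ω = 2π·f = 2π·1e+04 = 6.283e+04 rad/s.
Step 2 — Component impedances:
  Z1: Z = R = 3110 Ω
  Z2: Z = jωL = j·6.283e+04·0.183 = 0 + j1.15e+04 Ω
  Z3: Z = 1/(jωC) = -j/(ω·C) = 0 - j0.1958 Ω
Step 3 — With the output port shorted to ground, the output series arm Z2 runs from the junction to ground; the shunt arm Z3 also runs from the junction to ground. They appear in parallel: Z3 || Z2 = 0 - j0.1958 Ω.
Step 4 — Series with input arm Z1: Z_in = Z1 + (Z3 || Z2) = 3110 - j0.1958 Ω = 3110∠-0.0° Ω.

Z = 3110 - j0.1958 Ω = 3110∠-0.0° Ω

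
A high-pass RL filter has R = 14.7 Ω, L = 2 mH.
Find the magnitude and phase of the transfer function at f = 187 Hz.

Step 1 — Angular frequency: ω = 2π·187 = 1175 rad/s.
Step 2 — Transfer function: H(jω) = jωL/(R + jωL).
Step 3 — Numerator jωL = j·2.35; denominator R + jωL = 14.7 + j2.35.
Step 4 — H = 0.02492 + j0.1559.
Step 5 — Magnitude: |H| = 0.1579 (-16.0 dB); phase: φ = 80.9°.

|H| = 0.1579 (-16.0 dB), φ = 80.9°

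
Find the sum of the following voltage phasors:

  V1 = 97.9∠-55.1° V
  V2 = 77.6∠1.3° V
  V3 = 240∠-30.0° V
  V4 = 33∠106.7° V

Step 1 — Convert each phasor to rectangular form:
  V1 = 97.9·(cos(-55.1°) + j·sin(-55.1°)) = 56.01 - j80.29 V
  V2 = 77.6·(cos(1.3°) + j·sin(1.3°)) = 77.58 + j1.761 V
  V3 = 240·(cos(-30.0°) + j·sin(-30.0°)) = 207.8 - j120 V
  V4 = 33·(cos(106.7°) + j·sin(106.7°)) = -9.483 + j31.61 V
Step 2 — Sum components: V_total = 332 - j166.9 V.
Step 3 — Convert to polar: |V_total| = 371.6 V, ∠V_total = -26.7°.

V_total = 371.6∠-26.7° V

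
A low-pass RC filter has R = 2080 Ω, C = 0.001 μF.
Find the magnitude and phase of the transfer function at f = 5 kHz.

Step 1 — Angular frequency: ω = 2π·5000 = 3.142e+04 rad/s.
Step 2 — Transfer function: H(jω) = 1/(1 + jωRC).
Step 3 — Denominator: 1 + jωRC = 1 + j·3.142e+04·2080·1e-09 = 1 + j0.06535.
Step 4 — H = 0.9957 - j0.06507.
Step 5 — Magnitude: |H| = 0.9979 (-0.0 dB); phase: φ = -3.7°.

|H| = 0.9979 (-0.0 dB), φ = -3.7°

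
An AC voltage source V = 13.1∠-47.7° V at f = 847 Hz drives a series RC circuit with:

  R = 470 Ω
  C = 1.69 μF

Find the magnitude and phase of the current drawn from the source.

Step 1 — Angular frequency: ω = 2π·f = 2π·847 = 5322 rad/s.
Step 2 — Component impedances:
  R: Z = R = 470 Ω
  C: Z = 1/(jωC) = -j/(ω·C) = 0 - j111.2 Ω
Step 3 — Series combination: Z_total = R + C = 470 - j111.2 Ω = 483∠-13.3° Ω.
Step 4 — Source phasor: V = 13.1∠-47.7° V = 8.816 - j9.689 V.
Step 5 — Ohm's law: I = V / Z_total = (8.816 - j9.689) / (470 - j111.2) = 0.02238 - j0.01532 A.
Step 6 — Convert to polar: |I| = 0.02712 A, ∠I = -34.4°.

I = 0.02712∠-34.4° A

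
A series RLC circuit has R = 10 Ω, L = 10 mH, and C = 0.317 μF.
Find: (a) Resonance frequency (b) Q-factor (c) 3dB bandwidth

Step 1 — Resonance condition Im(Z)=0 gives ω₀ = 1/√(LC).
Step 2 — ω₀ = 1/√(0.01·3.17e-07) = 1.776e+04 rad/s.
Step 3 — f₀ = ω₀/(2π) = 2827 Hz.
Step 4 — Series Q: Q = ω₀L/R = 1.776e+04·0.01/10 = 17.76.
Step 5 — 3dB bandwidth: Δω = ω₀/Q = 1000 rad/s; BW = Δω/(2π) = 159.2 Hz.

(a) f₀ = 2827 Hz  (b) Q = 17.76  (c) BW = 159.2 Hz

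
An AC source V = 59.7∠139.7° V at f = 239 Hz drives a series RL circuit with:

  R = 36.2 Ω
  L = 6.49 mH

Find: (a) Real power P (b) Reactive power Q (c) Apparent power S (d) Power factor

Step 1 — Angular frequency: ω = 2π·f = 2π·239 = 1502 rad/s.
Step 2 — Component impedances:
  R: Z = R = 36.2 Ω
  L: Z = jωL = j·1502·0.00649 = 0 + j9.746 Ω
Step 3 — Series combination: Z_total = R + L = 36.2 + j9.746 Ω = 37.49∠15.1° Ω.
Step 4 — Source phasor: V = 59.7∠139.7° V = -45.53 + j38.61 V.
Step 5 — Current: I = V / Z = -0.905 + j1.31 A = 1.592∠124.6° A.
Step 6 — Complex power: S = V·I* = 91.8 + j24.72 VA.
Step 7 — Real power: P = Re(S) = 91.8 W.
Step 8 — Reactive power: Q = Im(S) = 24.72 VAR.
Step 9 — Apparent power: |S| = 95.07 VA.
Step 10 — Power factor: PF = P/|S| = 0.9656 (lagging).

(a) P = 91.8 W  (b) Q = 24.72 VAR  (c) S = 95.07 VA  (d) PF = 0.9656 (lagging)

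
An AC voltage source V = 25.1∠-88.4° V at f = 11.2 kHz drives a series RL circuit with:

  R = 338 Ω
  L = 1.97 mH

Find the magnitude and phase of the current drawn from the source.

Step 1 — Angular frequency: ω = 2π·f = 2π·1.12e+04 = 7.037e+04 rad/s.
Step 2 — Component impedances:
  R: Z = R = 338 Ω
  L: Z = jωL = j·7.037e+04·0.00197 = 0 + j138.6 Ω
Step 3 — Series combination: Z_total = R + L = 338 + j138.6 Ω = 365.3∠22.3° Ω.
Step 4 — Source phasor: V = 25.1∠-88.4° V = 0.7008 - j25.09 V.
Step 5 — Ohm's law: I = V / Z_total = (0.7008 - j25.09) / (338 + j138.6) = -0.02429 - j0.06427 A.
Step 6 — Convert to polar: |I| = 0.06871 A, ∠I = -110.7°.

I = 0.06871∠-110.7° A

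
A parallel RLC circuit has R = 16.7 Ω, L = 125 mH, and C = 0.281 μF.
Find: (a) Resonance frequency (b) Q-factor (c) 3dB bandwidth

Step 1 — Resonance: ω₀ = 1/√(LC) = 1/√(0.125·2.81e-07) = 5336 rad/s.
Step 2 — f₀ = ω₀/(2π) = 849.2 Hz.
Step 3 — Parallel Q: Q = R/(ω₀L) = 16.7/(5336·0.125) = 0.02504.
Step 4 — Bandwidth: Δω = ω₀/Q = 2.131e+05 rad/s; BW = Δω/(2π) = 3.392e+04 Hz.

(a) f₀ = 849.2 Hz  (b) Q = 0.02504  (c) BW = 3.392e+04 Hz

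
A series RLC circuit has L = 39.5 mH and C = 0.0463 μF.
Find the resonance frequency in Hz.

Step 1 — Resonance condition Im(Z)=0 gives ω₀ = 1/√(LC).
Step 2 — ω₀ = 1/√(0.0395·4.63e-08) = 2.338e+04 rad/s.
Step 3 — f₀ = ω₀/(2π) = 3722 Hz.

f₀ = 3722 Hz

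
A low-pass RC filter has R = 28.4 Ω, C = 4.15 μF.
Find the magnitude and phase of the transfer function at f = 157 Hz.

Step 1 — Angular frequency: ω = 2π·157 = 986.5 rad/s.
Step 2 — Transfer function: H(jω) = 1/(1 + jωRC).
Step 3 — Denominator: 1 + jωRC = 1 + j·986.5·28.4·4.15e-06 = 1 + j0.1163.
Step 4 — H = 0.9867 - j0.1147.
Step 5 — Magnitude: |H| = 0.9933 (-0.1 dB); phase: φ = -6.6°.

|H| = 0.9933 (-0.1 dB), φ = -6.6°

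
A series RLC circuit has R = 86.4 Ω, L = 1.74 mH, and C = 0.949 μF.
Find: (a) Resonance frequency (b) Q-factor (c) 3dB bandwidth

Step 1 — Resonance: ω₀ = 1/√(LC) = 1/√(0.00174·9.49e-07) = 2.461e+04 rad/s.
Step 2 — f₀ = ω₀/(2π) = 3917 Hz.
Step 3 — Series Q: Q = ω₀L/R = 2.461e+04·0.00174/86.4 = 0.4956.
Step 4 — Bandwidth: Δω = ω₀/Q = 4.966e+04 rad/s; BW = Δω/(2π) = 7903 Hz.

(a) f₀ = 3917 Hz  (b) Q = 0.4956  (c) BW = 7903 Hz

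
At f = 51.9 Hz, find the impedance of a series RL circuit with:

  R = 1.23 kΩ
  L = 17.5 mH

Step 1 — Angular frequency: ω = 2π·f = 2π·51.9 = 326.1 rad/s.
Step 2 — Component impedances:
  R: Z = R = 1230 Ω
  L: Z = jωL = j·326.1·0.0175 = 0 + j5.707 Ω
Step 3 — Series combination: Z_total = R + L = 1230 + j5.707 Ω = 1230∠0.3° Ω.

Z = 1230 + j5.707 Ω = 1230∠0.3° Ω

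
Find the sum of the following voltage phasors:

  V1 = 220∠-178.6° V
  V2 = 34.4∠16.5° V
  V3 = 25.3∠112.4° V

Step 1 — Convert each phasor to rectangular form:
  V1 = 220·(cos(-178.6°) + j·sin(-178.6°)) = -219.9 - j5.375 V
  V2 = 34.4·(cos(16.5°) + j·sin(16.5°)) = 32.98 + j9.77 V
  V3 = 25.3·(cos(112.4°) + j·sin(112.4°)) = -9.641 + j23.39 V
Step 2 — Sum components: V_total = -196.6 + j27.79 V.
Step 3 — Convert to polar: |V_total| = 198.5 V, ∠V_total = 172.0°.

V_total = 198.5∠172.0° V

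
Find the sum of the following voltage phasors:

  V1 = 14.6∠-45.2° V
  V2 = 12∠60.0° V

Step 1 — Convert each phasor to rectangular form:
  V1 = 14.6·(cos(-45.2°) + j·sin(-45.2°)) = 10.29 - j10.36 V
  V2 = 12·(cos(60.0°) + j·sin(60.0°)) = 6 + j10.39 V
Step 2 — Sum components: V_total = 16.29 + j0.03257 V.
Step 3 — Convert to polar: |V_total| = 16.29 V, ∠V_total = 0.1°.

V_total = 16.29∠0.1° V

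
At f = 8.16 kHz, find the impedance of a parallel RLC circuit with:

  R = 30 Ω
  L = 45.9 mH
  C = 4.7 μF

Step 1 — Angular frequency: ω = 2π·f = 2π·8160 = 5.127e+04 rad/s.
Step 2 — Component impedances:
  R: Z = R = 30 Ω
  L: Z = jωL = j·5.127e+04·0.0459 = 0 + j2353 Ω
  C: Z = 1/(jωC) = -j/(ω·C) = 0 - j4.15 Ω
Step 3 — Parallel combination: 1/Z_total = 1/R + 1/L + 1/C; Z_total = 0.5652 - j4.079 Ω = 4.118∠-82.1° Ω.

Z = 0.5652 - j4.079 Ω = 4.118∠-82.1° Ω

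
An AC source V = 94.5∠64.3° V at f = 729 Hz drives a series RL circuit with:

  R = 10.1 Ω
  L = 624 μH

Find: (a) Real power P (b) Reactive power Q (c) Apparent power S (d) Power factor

Step 1 — Angular frequency: ω = 2π·f = 2π·729 = 4580 rad/s.
Step 2 — Component impedances:
  R: Z = R = 10.1 Ω
  L: Z = jωL = j·4580·0.000624 = 0 + j2.858 Ω
Step 3 — Series combination: Z_total = R + L = 10.1 + j2.858 Ω = 10.5∠15.8° Ω.
Step 4 — Source phasor: V = 94.5∠64.3° V = 40.98 + j85.15 V.
Step 5 — Current: I = V / Z = 5.966 + j6.743 A = 9.003∠48.5° A.
Step 6 — Complex power: S = V·I* = 818.6 + j231.7 VA.
Step 7 — Real power: P = Re(S) = 818.6 W.
Step 8 — Reactive power: Q = Im(S) = 231.7 VAR.
Step 9 — Apparent power: |S| = 850.8 VA.
Step 10 — Power factor: PF = P/|S| = 0.9622 (lagging).

(a) P = 818.6 W  (b) Q = 231.7 VAR  (c) S = 850.8 VA  (d) PF = 0.9622 (lagging)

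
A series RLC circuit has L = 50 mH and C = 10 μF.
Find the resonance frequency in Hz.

Step 1 — Resonance condition Im(Z)=0 gives ω₀ = 1/√(LC).
Step 2 — ω₀ = 1/√(0.05·1e-05) = 1414 rad/s.
Step 3 — f₀ = ω₀/(2π) = 225.1 Hz.

f₀ = 225.1 Hz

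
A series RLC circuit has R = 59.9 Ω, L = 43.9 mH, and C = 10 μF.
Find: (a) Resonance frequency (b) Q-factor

Step 1 — Resonance condition Im(Z)=0 gives ω₀ = 1/√(LC).
Step 2 — ω₀ = 1/√(0.0439·1e-05) = 1509 rad/s.
Step 3 — f₀ = ω₀/(2π) = 240.2 Hz.
Step 4 — Series Q: Q = ω₀L/R = 1509·0.0439/59.9 = 1.106.

(a) f₀ = 240.2 Hz  (b) Q = 1.106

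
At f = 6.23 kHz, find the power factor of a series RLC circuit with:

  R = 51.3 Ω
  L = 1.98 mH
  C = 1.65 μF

Step 1 — Angular frequency: ω = 2π·f = 2π·6230 = 3.914e+04 rad/s.
Step 2 — Component impedances:
  R: Z = R = 51.3 Ω
  L: Z = jωL = j·3.914e+04·0.00198 = 0 + j77.51 Ω
  C: Z = 1/(jωC) = -j/(ω·C) = 0 - j15.48 Ω
Step 3 — Series combination: Z_total = R + L + C = 51.3 + j62.02 Ω = 80.49∠50.4° Ω.
Step 4 — Power factor: PF = cos(φ) = Re(Z)/|Z| = 51.3/80.489 = 0.6374.
Step 5 — Type: Im(Z) = 62.02 ⇒ lagging (phase φ = 50.4°).

PF = 0.6374 (lagging, φ = 50.4°)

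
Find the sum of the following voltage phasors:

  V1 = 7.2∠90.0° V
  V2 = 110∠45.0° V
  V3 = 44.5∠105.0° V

Step 1 — Convert each phasor to rectangular form:
  V1 = 7.2·(cos(90.0°) + j·sin(90.0°)) = 0 + j7.2 V
  V2 = 110·(cos(45.0°) + j·sin(45.0°)) = 77.78 + j77.78 V
  V3 = 44.5·(cos(105.0°) + j·sin(105.0°)) = -11.52 + j42.98 V
Step 2 — Sum components: V_total = 66.26 + j128 V.
Step 3 — Convert to polar: |V_total| = 144.1 V, ∠V_total = 62.6°.

V_total = 144.1∠62.6° V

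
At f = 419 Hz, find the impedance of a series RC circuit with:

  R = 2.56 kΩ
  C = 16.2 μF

Step 1 — Angular frequency: ω = 2π·f = 2π·419 = 2633 rad/s.
Step 2 — Component impedances:
  R: Z = R = 2560 Ω
  C: Z = 1/(jωC) = -j/(ω·C) = 0 - j23.45 Ω
Step 3 — Series combination: Z_total = R + C = 2560 - j23.45 Ω = 2560∠-0.5° Ω.

Z = 2560 - j23.45 Ω = 2560∠-0.5° Ω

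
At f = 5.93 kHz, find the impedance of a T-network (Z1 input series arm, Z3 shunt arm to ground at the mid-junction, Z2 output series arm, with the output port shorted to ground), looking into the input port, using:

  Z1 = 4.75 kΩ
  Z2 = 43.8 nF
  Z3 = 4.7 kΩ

Step 1 — Angular frequency: ω = 2π·f = 2π·5930 = 3.726e+04 rad/s.
Step 2 — Component impedances:
  Z1: Z = R = 4750 Ω
  Z2: Z = 1/(jωC) = -j/(ω·C) = 0 - j612.8 Ω
  Z3: Z = R = 4700 Ω
Step 3 — With the output port shorted to ground, the output series arm Z2 runs from the junction to ground; the shunt arm Z3 also runs from the junction to ground. They appear in parallel: Z3 || Z2 = 78.55 - j602.5 Ω.
Step 4 — Series with input arm Z1: Z_in = Z1 + (Z3 || Z2) = 4829 - j602.5 Ω = 4866∠-7.1° Ω.

Z = 4829 - j602.5 Ω = 4866∠-7.1° Ω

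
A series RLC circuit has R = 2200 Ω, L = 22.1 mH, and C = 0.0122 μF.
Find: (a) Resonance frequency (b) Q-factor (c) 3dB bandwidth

Step 1 — Resonance: ω₀ = 1/√(LC) = 1/√(0.0221·1.22e-08) = 6.09e+04 rad/s.
Step 2 — f₀ = ω₀/(2π) = 9693 Hz.
Step 3 — Series Q: Q = ω₀L/R = 6.09e+04·0.0221/2200 = 0.6118.
Step 4 — Bandwidth: Δω = ω₀/Q = 9.955e+04 rad/s; BW = Δω/(2π) = 1.584e+04 Hz.

(a) f₀ = 9693 Hz  (b) Q = 0.6118  (c) BW = 1.584e+04 Hz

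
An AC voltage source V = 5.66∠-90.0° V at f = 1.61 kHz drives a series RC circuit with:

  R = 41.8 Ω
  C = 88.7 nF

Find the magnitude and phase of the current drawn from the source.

Step 1 — Angular frequency: ω = 2π·f = 2π·1610 = 1.012e+04 rad/s.
Step 2 — Component impedances:
  R: Z = R = 41.8 Ω
  C: Z = 1/(jωC) = -j/(ω·C) = 0 - j1114 Ω
Step 3 — Series combination: Z_total = R + C = 41.8 - j1114 Ω = 1115∠-87.9° Ω.
Step 4 — Source phasor: V = 5.66∠-90.0° V = 0 - j5.66 V.
Step 5 — Ohm's law: I = V / Z_total = (0 - j5.66) / (41.8 - j1114) = 0.005071 - j0.0001902 A.
Step 6 — Convert to polar: |I| = 0.005075 A, ∠I = -2.1°.

I = 0.005075∠-2.1° A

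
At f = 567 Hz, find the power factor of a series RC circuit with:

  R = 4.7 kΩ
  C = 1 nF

Step 1 — Angular frequency: ω = 2π·f = 2π·567 = 3563 rad/s.
Step 2 — Component impedances:
  R: Z = R = 4700 Ω
  C: Z = 1/(jωC) = -j/(ω·C) = 0 - j2.807e+05 Ω
Step 3 — Series combination: Z_total = R + C = 4700 - j2.807e+05 Ω = 2.807e+05∠-89.0° Ω.
Step 4 — Power factor: PF = cos(φ) = Re(Z)/|Z| = 4700/2.807e+05 = 0.01674.
Step 5 — Type: Im(Z) = -2.807e+05 ⇒ leading (phase φ = -89.0°).

PF = 0.01674 (leading, φ = -89.0°)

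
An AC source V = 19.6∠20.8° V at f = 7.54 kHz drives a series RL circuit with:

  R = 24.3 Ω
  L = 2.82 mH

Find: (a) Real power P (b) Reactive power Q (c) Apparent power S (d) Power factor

Step 1 — Angular frequency: ω = 2π·f = 2π·7540 = 4.738e+04 rad/s.
Step 2 — Component impedances:
  R: Z = R = 24.3 Ω
  L: Z = jωL = j·4.738e+04·0.00282 = 0 + j133.6 Ω
Step 3 — Series combination: Z_total = R + L = 24.3 + j133.6 Ω = 135.8∠79.7° Ω.
Step 4 — Source phasor: V = 19.6∠20.8° V = 18.32 + j6.96 V.
Step 5 — Current: I = V / Z = 0.07458 - j0.1236 A = 0.1443∠-58.9° A.
Step 6 — Complex power: S = V·I* = 0.5063 + j2.783 VA.
Step 7 — Real power: P = Re(S) = 0.5063 W.
Step 8 — Reactive power: Q = Im(S) = 2.783 VAR.
Step 9 — Apparent power: |S| = 2.829 VA.
Step 10 — Power factor: PF = P/|S| = 0.179 (lagging).

(a) P = 0.5063 W  (b) Q = 2.783 VAR  (c) S = 2.829 VA  (d) PF = 0.179 (lagging)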